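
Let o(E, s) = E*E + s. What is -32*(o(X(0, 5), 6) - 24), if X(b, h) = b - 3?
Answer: 288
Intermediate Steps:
X(b, h) = -3 + b
o(E, s) = s + E² (o(E, s) = E² + s = s + E²)
-32*(o(X(0, 5), 6) - 24) = -32*((6 + (-3 + 0)²) - 24) = -32*((6 + (-3)²) - 24) = -32*((6 + 9) - 24) = -32*(15 - 24) = -32*(-9) = 288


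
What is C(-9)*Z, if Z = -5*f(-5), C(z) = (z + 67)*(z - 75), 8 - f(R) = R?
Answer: 316680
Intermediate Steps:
f(R) = 8 - R
C(z) = (-75 + z)*(67 + z) (C(z) = (67 + z)*(-75 + z) = (-75 + z)*(67 + z))
Z = -65 (Z = -5*(8 - 1*(-5)) = -5*(8 + 5) = -5*13 = -65)
C(-9)*Z = (-5025 + (-9)² - 8*(-9))*(-65) = (-5025 + 81 + 72)*(-65) = -4872*(-65) = 316680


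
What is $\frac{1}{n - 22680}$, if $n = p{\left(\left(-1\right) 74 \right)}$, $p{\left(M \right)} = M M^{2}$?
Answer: $- \frac{1}{427904} \approx -2.337 \cdot 10^{-6}$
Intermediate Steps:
$p{\left(M \right)} = M^{3}$
$n = -405224$ ($n = \left(\left(-1\right) 74\right)^{3} = \left(-74\right)^{3} = -405224$)
$\frac{1}{n - 22680} = \frac{1}{-405224 - 22680} = \frac{1}{-427904} = - \frac{1}{427904}$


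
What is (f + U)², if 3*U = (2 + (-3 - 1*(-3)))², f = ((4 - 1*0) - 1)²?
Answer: 961/9 ≈ 106.78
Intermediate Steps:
f = 9 (f = ((4 + 0) - 1)² = (4 - 1)² = 3² = 9)
U = 4/3 (U = (2 + (-3 - 1*(-3)))²/3 = (2 + (-3 + 3))²/3 = (2 + 0)²/3 = (⅓)*2² = (⅓)*4 = 4/3 ≈ 1.3333)
(f + U)² = (9 + 4/3)² = (31/3)² = 961/9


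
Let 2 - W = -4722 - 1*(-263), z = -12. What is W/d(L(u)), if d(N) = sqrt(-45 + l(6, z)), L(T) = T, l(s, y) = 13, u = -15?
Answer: -4461*I*sqrt(2)/8 ≈ -788.6*I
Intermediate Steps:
d(N) = 4*I*sqrt(2) (d(N) = sqrt(-45 + 13) = sqrt(-32) = 4*I*sqrt(2))
W = 4461 (W = 2 - (-4722 - 1*(-263)) = 2 - (-4722 + 263) = 2 - 1*(-4459) = 2 + 4459 = 4461)
W/d(L(u)) = 4461/((4*I*sqrt(2))) = 4461*(-I*sqrt(2)/8) = -4461*I*sqrt(2)/8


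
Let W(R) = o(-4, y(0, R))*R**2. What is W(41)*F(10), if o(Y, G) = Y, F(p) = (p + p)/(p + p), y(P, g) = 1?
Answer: -6724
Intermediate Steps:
F(p) = 1 (F(p) = (2*p)/((2*p)) = (2*p)*(1/(2*p)) = 1)
W(R) = -4*R**2
W(41)*F(10) = -4*41**2*1 = -4*1681*1 = -6724*1 = -6724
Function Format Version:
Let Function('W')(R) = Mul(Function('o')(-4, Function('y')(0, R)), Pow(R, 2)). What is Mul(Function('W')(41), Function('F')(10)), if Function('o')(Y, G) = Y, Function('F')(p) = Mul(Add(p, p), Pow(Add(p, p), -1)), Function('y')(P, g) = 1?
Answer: -6724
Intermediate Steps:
Function('F')(p) = 1 (Function('F')(p) = Mul(Mul(2, p), Pow(Mul(2, p), -1)) = Mul(Mul(2, p), Mul(Rational(1, 2), Pow(p, -1))) = 1)
Function('W')(R) = Mul(-4, Pow(R, 2))
Mul(Function('W')(41), Function('F')(10)) = Mul(Mul(-4, Pow(41, 2)), 1) = Mul(Mul(-4, 1681), 1) = Mul(-6724, 1) = -6724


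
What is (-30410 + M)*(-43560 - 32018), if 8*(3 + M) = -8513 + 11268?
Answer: 9090106161/4 ≈ 2.2725e+9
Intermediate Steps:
M = 2731/8 (M = -3 + (-8513 + 11268)/8 = -3 + (1/8)*2755 = -3 + 2755/8 = 2731/8 ≈ 341.38)
(-30410 + M)*(-43560 - 32018) = (-30410 + 2731/8)*(-43560 - 32018) = -240549/8*(-75578) = 9090106161/4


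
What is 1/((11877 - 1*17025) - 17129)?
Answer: -1/22277 ≈ -4.4889e-5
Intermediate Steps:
1/((11877 - 1*17025) - 17129) = 1/((11877 - 17025) - 17129) = 1/(-5148 - 17129) = 1/(-22277) = -1/22277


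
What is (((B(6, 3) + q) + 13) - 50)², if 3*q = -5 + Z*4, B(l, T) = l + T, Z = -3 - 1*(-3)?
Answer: 7921/9 ≈ 880.11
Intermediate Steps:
Z = 0 (Z = -3 + 3 = 0)
B(l, T) = T + l
q = -5/3 (q = (-5 + 0*4)/3 = (-5 + 0)/3 = (⅓)*(-5) = -5/3 ≈ -1.6667)
(((B(6, 3) + q) + 13) - 50)² = ((((3 + 6) - 5/3) + 13) - 50)² = (((9 - 5/3) + 13) - 50)² = ((22/3 + 13) - 50)² = (61/3 - 50)² = (-89/3)² = 7921/9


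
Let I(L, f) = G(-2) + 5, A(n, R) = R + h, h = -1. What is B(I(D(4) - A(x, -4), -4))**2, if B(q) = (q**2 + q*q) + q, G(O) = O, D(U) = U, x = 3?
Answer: 441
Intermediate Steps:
A(n, R) = -1 + R (A(n, R) = R - 1 = -1 + R)
I(L, f) = 3 (I(L, f) = -2 + 5 = 3)
B(q) = q + 2*q**2 (B(q) = (q**2 + q**2) + q = 2*q**2 + q = q + 2*q**2)
B(I(D(4) - A(x, -4), -4))**2 = (3*(1 + 2*3))**2 = (3*(1 + 6))**2 = (3*7)**2 = 21**2 = 441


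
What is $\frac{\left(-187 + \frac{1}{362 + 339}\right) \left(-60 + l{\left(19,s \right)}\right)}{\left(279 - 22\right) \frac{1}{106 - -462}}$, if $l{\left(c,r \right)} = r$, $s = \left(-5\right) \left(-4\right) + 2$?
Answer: $\frac{2829360224}{180157} \approx 15705.0$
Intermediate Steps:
$s = 22$ ($s = 20 + 2 = 22$)
$\frac{\left(-187 + \frac{1}{362 + 339}\right) \left(-60 + l{\left(19,s \right)}\right)}{\left(279 - 22\right) \frac{1}{106 - -462}} = \frac{\left(-187 + \frac{1}{362 + 339}\right) \left(-60 + 22\right)}{\left(279 - 22\right) \frac{1}{106 - -462}} = \frac{\left(-187 + \frac{1}{701}\right) \left(-38\right)}{257 \frac{1}{106 + 462}} = \frac{\left(-187 + \frac{1}{701}\right) \left(-38\right)}{257 \cdot \frac{1}{568}} = \frac{\left(- \frac{131086}{701}\right) \left(-38\right)}{257 \cdot \frac{1}{568}} = \frac{4981268}{701 \cdot \frac{257}{568}} = \frac{4981268}{701} \cdot \frac{568}{257} = \frac{2829360224}{180157}$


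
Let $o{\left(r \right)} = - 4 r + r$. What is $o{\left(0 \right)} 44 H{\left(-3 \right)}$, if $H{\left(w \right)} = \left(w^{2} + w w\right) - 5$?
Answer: $0$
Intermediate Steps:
$H{\left(w \right)} = -5 + 2 w^{2}$ ($H{\left(w \right)} = \left(w^{2} + w^{2}\right) - 5 = 2 w^{2} - 5 = -5 + 2 w^{2}$)
$o{\left(r \right)} = - 3 r$
$o{\left(0 \right)} 44 H{\left(-3 \right)} = \left(-3\right) 0 \cdot 44 \left(-5 + 2 \left(-3\right)^{2}\right) = 0 \cdot 44 \left(-5 + 2 \cdot 9\right) = 0 \left(-5 + 18\right) = 0 \cdot 13 = 0$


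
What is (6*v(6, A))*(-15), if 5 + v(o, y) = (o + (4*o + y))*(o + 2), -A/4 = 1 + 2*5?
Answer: 10530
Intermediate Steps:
A = -44 (A = -4*(1 + 2*5) = -4*(1 + 10) = -4*11 = -44)
v(o, y) = -5 + (2 + o)*(y + 5*o) (v(o, y) = -5 + (o + (4*o + y))*(o + 2) = -5 + (o + (y + 4*o))*(2 + o) = -5 + (y + 5*o)*(2 + o) = -5 + (2 + o)*(y + 5*o))
(6*v(6, A))*(-15) = (6*(-5 + 2*(-44) + 5*6**2 + 10*6 + 6*(-44)))*(-15) = (6*(-5 - 88 + 5*36 + 60 - 264))*(-15) = (6*(-5 - 88 + 180 + 60 - 264))*(-15) = (6*(-117))*(-15) = -702*(-15) = 10530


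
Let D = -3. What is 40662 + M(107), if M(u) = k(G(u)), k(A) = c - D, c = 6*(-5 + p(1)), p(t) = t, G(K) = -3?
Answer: 40641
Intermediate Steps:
c = -24 (c = 6*(-5 + 1) = 6*(-4) = -24)
k(A) = -21 (k(A) = -24 - 1*(-3) = -24 + 3 = -21)
M(u) = -21
40662 + M(107) = 40662 - 21 = 40641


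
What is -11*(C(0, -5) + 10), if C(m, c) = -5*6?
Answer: 220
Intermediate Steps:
C(m, c) = -30
-11*(C(0, -5) + 10) = -11*(-30 + 10) = -11*(-20) = 220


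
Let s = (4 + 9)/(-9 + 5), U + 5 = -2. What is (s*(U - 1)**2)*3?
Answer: -624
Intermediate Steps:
U = -7 (U = -5 - 2 = -7)
s = -13/4 (s = 13/(-4) = 13*(-1/4) = -13/4 ≈ -3.2500)
(s*(U - 1)**2)*3 = -13*(-7 - 1)**2/4*3 = -13/4*(-8)**2*3 = -13/4*64*3 = -208*3 = -624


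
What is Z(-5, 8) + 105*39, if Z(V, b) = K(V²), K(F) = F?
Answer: 4120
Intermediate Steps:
Z(V, b) = V²
Z(-5, 8) + 105*39 = (-5)² + 105*39 = 25 + 4095 = 4120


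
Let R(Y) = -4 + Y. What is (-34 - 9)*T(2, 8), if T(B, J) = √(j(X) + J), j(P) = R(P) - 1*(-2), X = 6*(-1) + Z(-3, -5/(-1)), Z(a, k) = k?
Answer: -43*√5 ≈ -96.151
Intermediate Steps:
X = -1 (X = 6*(-1) - 5/(-1) = -6 - 5*(-1) = -6 + 5 = -1)
j(P) = -2 + P (j(P) = (-4 + P) - 1*(-2) = (-4 + P) + 2 = -2 + P)
T(B, J) = √(-3 + J) (T(B, J) = √((-2 - 1) + J) = √(-3 + J))
(-34 - 9)*T(2, 8) = (-34 - 9)*√(-3 + 8) = -43*√5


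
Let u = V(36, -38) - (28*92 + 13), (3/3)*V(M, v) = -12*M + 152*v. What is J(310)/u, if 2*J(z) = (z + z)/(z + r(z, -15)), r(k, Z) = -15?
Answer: -62/519023 ≈ -0.00011946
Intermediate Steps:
V(M, v) = -12*M + 152*v
J(z) = z/(-15 + z) (J(z) = ((z + z)/(z - 15))/2 = ((2*z)/(-15 + z))/2 = (2*z/(-15 + z))/2 = z/(-15 + z))
u = -8797 (u = (-12*36 + 152*(-38)) - (28*92 + 13) = (-432 - 5776) - (2576 + 13) = -6208 - 1*2589 = -6208 - 2589 = -8797)
J(310)/u = (310/(-15 + 310))/(-8797) = (310/295)*(-1/8797) = (310*(1/295))*(-1/8797) = (62/59)*(-1/8797) = -62/519023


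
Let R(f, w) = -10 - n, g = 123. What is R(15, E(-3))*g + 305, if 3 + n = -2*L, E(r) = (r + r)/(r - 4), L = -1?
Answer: -802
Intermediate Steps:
E(r) = 2*r/(-4 + r) (E(r) = (2*r)/(-4 + r) = 2*r/(-4 + r))
n = -1 (n = -3 - 2*(-1) = -3 + 2 = -1)
R(f, w) = -9 (R(f, w) = -10 - 1*(-1) = -10 + 1 = -9)
R(15, E(-3))*g + 305 = -9*123 + 305 = -1107 + 305 = -802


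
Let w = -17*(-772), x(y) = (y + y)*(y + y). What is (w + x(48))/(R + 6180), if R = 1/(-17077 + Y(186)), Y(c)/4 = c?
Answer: 364879220/100937939 ≈ 3.6149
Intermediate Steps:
Y(c) = 4*c
R = -1/16333 (R = 1/(-17077 + 4*186) = 1/(-17077 + 744) = 1/(-16333) = -1/16333 ≈ -6.1226e-5)
x(y) = 4*y**2 (x(y) = (2*y)*(2*y) = 4*y**2)
w = 13124
(w + x(48))/(R + 6180) = (13124 + 4*48**2)/(-1/16333 + 6180) = (13124 + 4*2304)/(100937939/16333) = (13124 + 9216)*(16333/100937939) = 22340*(16333/100937939) = 364879220/100937939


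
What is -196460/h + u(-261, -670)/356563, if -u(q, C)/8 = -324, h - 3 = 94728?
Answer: -69804824228/33777569553 ≈ -2.0666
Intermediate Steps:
h = 94731 (h = 3 + 94728 = 94731)
u(q, C) = 2592 (u(q, C) = -8*(-324) = 2592)
-196460/h + u(-261, -670)/356563 = -196460/94731 + 2592/356563 = -69804824228/33777569553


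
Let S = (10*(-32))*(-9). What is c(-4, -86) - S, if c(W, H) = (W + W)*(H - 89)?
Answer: -1480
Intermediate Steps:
S = 2880 (S = -320*(-9) = 2880)
c(W, H) = 2*W*(-89 + H) (c(W, H) = (2*W)*(-89 + H) = 2*W*(-89 + H))
c(-4, -86) - S = 2*(-4)*(-89 - 86) - 1*2880 = 2*(-4)*(-175) - 2880 = 1400 - 2880 = -1480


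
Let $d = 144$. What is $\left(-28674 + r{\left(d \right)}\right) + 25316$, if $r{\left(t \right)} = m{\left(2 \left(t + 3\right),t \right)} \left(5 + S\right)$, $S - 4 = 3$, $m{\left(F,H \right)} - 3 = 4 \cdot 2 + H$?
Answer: $-1498$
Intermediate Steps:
$m{\left(F,H \right)} = 11 + H$ ($m{\left(F,H \right)} = 3 + \left(4 \cdot 2 + H\right) = 3 + \left(8 + H\right) = 11 + H$)
$S = 7$ ($S = 4 + 3 = 7$)
$r{\left(t \right)} = 132 + 12 t$ ($r{\left(t \right)} = \left(11 + t\right) \left(5 + 7\right) = \left(11 + t\right) 12 = 132 + 12 t$)
$\left(-28674 + r{\left(d \right)}\right) + 25316 = \left(-28674 + \left(132 + 12 \cdot 144\right)\right) + 25316 = \left(-28674 + \left(132 + 1728\right)\right) + 25316 = \left(-28674 + 1860\right) + 25316 = -26814 + 25316 = -1498$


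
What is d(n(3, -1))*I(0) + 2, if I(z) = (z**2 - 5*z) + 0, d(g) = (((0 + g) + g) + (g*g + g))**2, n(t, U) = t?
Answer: 2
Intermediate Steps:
d(g) = (g**2 + 3*g)**2 (d(g) = ((g + g) + (g**2 + g))**2 = (2*g + (g + g**2))**2 = (g**2 + 3*g)**2)
I(z) = z**2 - 5*z
d(n(3, -1))*I(0) + 2 = (3**2*(3 + 3)**2)*(0*(-5 + 0)) + 2 = (9*6**2)*(0*(-5)) + 2 = (9*36)*0 + 2 = 324*0 + 2 = 0 + 2 = 2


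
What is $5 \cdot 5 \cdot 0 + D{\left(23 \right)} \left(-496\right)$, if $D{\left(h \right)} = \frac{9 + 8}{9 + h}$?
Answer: $- \frac{527}{2} \approx -263.5$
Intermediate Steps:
$D{\left(h \right)} = \frac{17}{9 + h}$
$5 \cdot 5 \cdot 0 + D{\left(23 \right)} \left(-496\right) = 5 \cdot 5 \cdot 0 + \frac{17}{9 + 23} \left(-496\right) = 25 \cdot 0 + \frac{17}{32} \left(-496\right) = 0 + 17 \cdot \frac{1}{32} \left(-496\right) = 0 + \frac{17}{32} \left(-496\right) = 0 - \frac{527}{2} = - \frac{527}{2}$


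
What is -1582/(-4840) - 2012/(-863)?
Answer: 5551673/2088460 ≈ 2.6583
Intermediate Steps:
-1582/(-4840) - 2012/(-863) = -1582*(-1/4840) - 2012*(-1/863) = 791/2420 + 2012/863 = 5551673/2088460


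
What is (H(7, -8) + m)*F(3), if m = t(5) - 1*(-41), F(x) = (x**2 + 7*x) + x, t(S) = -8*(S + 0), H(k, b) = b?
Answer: -231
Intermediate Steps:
t(S) = -8*S
F(x) = x**2 + 8*x
m = 1 (m = -8*5 - 1*(-41) = -40 + 41 = 1)
(H(7, -8) + m)*F(3) = (-8 + 1)*(3*(8 + 3)) = -21*11 = -7*33 = -231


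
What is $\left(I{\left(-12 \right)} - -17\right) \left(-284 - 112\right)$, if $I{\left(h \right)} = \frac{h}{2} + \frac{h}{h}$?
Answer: $-4752$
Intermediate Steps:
$I{\left(h \right)} = 1 + \frac{h}{2}$ ($I{\left(h \right)} = h \frac{1}{2} + 1 = \frac{h}{2} + 1 = 1 + \frac{h}{2}$)
$\left(I{\left(-12 \right)} - -17\right) \left(-284 - 112\right) = \left(\left(1 + \frac{1}{2} \left(-12\right)\right) - -17\right) \left(-284 - 112\right) = \left(\left(1 - 6\right) + 17\right) \left(-396\right) = \left(-5 + 17\right) \left(-396\right) = 12 \left(-396\right) = -4752$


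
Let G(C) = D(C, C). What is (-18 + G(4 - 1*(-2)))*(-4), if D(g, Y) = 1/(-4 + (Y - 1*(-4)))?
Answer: 214/3 ≈ 71.333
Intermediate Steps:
D(g, Y) = 1/Y (D(g, Y) = 1/(-4 + (Y + 4)) = 1/(-4 + (4 + Y)) = 1/Y)
G(C) = 1/C
(-18 + G(4 - 1*(-2)))*(-4) = (-18 + 1/(4 - 1*(-2)))*(-4) = (-18 + 1/(4 + 2))*(-4) = (-18 + 1/6)*(-4) = -107/6*(-4) = 214/3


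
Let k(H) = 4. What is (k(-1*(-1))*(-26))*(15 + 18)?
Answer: -3432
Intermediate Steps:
(k(-1*(-1))*(-26))*(15 + 18) = (4*(-26))*(15 + 18) = -104*33 = -3432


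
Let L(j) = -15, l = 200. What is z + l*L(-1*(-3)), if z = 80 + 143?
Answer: -2777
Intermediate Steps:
z = 223
z + l*L(-1*(-3)) = 223 + 200*(-15) = 223 - 3000 = -2777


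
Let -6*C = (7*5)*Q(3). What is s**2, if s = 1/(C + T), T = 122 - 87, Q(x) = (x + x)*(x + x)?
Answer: 1/30625 ≈ 3.2653e-5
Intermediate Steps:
Q(x) = 4*x**2 (Q(x) = (2*x)*(2*x) = 4*x**2)
T = 35
C = -210 (C = -7*5*4*3**2/6 = -35*4*9/6 = -35*36/6 = -1/6*1260 = -210)
s = -1/175 (s = 1/(-210 + 35) = 1/(-175) = -1/175 ≈ -0.0057143)
s**2 = (-1/175)**2 = 1/30625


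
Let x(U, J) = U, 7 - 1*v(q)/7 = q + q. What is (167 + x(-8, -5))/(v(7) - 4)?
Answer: -3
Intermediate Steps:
v(q) = 49 - 14*q (v(q) = 49 - 7*(q + q) = 49 - 14*q)
(167 + x(-8, -5))/(v(7) - 4) = (167 - 8)/((49 - 14*7) - 4) = 159/((49 - 98) - 4) = 159/(-49 - 4) = 159/(-53) = 159*(-1/53) = -3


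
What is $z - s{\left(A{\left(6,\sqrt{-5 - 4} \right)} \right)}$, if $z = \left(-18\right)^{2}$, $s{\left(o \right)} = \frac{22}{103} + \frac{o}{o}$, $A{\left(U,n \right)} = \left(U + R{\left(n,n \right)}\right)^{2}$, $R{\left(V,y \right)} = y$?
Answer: $\frac{33247}{103} \approx 322.79$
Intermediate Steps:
$A{\left(U,n \right)} = \left(U + n\right)^{2}$
$s{\left(o \right)} = \frac{125}{103}$ ($s{\left(o \right)} = 22 \cdot \frac{1}{103} + 1 = \frac{22}{103} + 1 = \frac{125}{103}$)
$z = 324$
$z - s{\left(A{\left(6,\sqrt{-5 - 4} \right)} \right)} = 324 - \frac{125}{103} = \frac{33247}{103}$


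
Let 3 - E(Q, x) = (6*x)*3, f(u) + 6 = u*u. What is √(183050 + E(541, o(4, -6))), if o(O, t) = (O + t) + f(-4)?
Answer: √182909 ≈ 427.68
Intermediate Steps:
f(u) = -6 + u² (f(u) = -6 + u*u = -6 + u²)
o(O, t) = 10 + O + t (o(O, t) = (O + t) + (-6 + (-4)²) = (O + t) + (-6 + 16) = (O + t) + 10 = 10 + O + t)
E(Q, x) = 3 - 18*x (E(Q, x) = 3 - 6*x*3 = 3 - 18*x)
√(183050 + E(541, o(4, -6))) = √(183050 + (3 - 18*(10 + 4 - 6))) = √(183050 + (3 - 18*8)) = √(183050 + (3 - 144)) = √(183050 - 141) = √182909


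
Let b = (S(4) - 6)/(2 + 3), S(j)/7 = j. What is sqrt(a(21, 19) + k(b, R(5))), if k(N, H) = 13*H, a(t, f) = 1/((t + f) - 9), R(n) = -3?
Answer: 2*I*sqrt(9362)/31 ≈ 6.2424*I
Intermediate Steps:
S(j) = 7*j
a(t, f) = 1/(-9 + f + t) (a(t, f) = 1/((f + t) - 9) = 1/(-9 + f + t))
b = 22/5 (b = (7*4 - 6)/(2 + 3) = (28 - 6)/5 = 22*(1/5) = 22/5 ≈ 4.4000)
sqrt(a(21, 19) + k(b, R(5))) = sqrt(1/(-9 + 19 + 21) + 13*(-3)) = sqrt(1/31 - 39) = sqrt(-1208/31) = 2*I*sqrt(9362)/31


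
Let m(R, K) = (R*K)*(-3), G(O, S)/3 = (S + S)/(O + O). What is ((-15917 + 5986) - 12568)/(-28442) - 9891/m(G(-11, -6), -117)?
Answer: -82010260/4991571 ≈ -16.430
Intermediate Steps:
G(O, S) = 3*S/O (G(O, S) = 3*((S + S)/(O + O)) = 3*((2*S)/((2*O))) = 3*((2*S)*(1/(2*O))) = 3*(S/O) = 3*S/O)
m(R, K) = -3*K*R (m(R, K) = (K*R)*(-3) = -3*K*R)
((-15917 + 5986) - 12568)/(-28442) - 9891/m(G(-11, -6), -117) = ((-15917 + 5986) - 12568)/(-28442) - 9891/((-3*(-117)*3*(-6)/(-11))) = (-9931 - 12568)*(-1/28442) - 9891/((-3*(-117)*3*(-6)*(-1/11))) = -22499*(-1/28442) - 9891/((-3*(-117)*18/11)) = 22499/28442 - 9891/6318/11 = 22499/28442 - 9891*11/6318 = 22499/28442 - 12089/702 = -82010260/4991571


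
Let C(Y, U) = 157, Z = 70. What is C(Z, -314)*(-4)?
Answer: -628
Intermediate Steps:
C(Z, -314)*(-4) = 157*(-4) = -628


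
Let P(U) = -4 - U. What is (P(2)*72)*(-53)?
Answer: 22896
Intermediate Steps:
(P(2)*72)*(-53) = ((-4 - 1*2)*72)*(-53) = ((-4 - 2)*72)*(-53) = -6*72*(-53) = -432*(-53) = 22896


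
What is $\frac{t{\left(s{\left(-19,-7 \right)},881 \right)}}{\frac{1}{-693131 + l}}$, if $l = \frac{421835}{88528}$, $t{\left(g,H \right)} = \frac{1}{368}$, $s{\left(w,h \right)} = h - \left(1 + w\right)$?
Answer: $- \frac{61361079333}{32578304} \approx -1883.5$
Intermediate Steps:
$s{\left(w,h \right)} = -1 + h - w$
$t{\left(g,H \right)} = \frac{1}{368}$
$l = \frac{421835}{88528}$ ($l = 421835 \cdot \frac{1}{88528} = \frac{421835}{88528} \approx 4.765$)
$\frac{t{\left(s{\left(-19,-7 \right)},881 \right)}}{\frac{1}{-693131 + l}} = \frac{1}{368 \frac{1}{-693131 + \frac{421835}{88528}}} = \frac{1}{368 \frac{1}{- \frac{61361079333}{88528}}} = \frac{1}{368 \left(- \frac{88528}{61361079333}\right)} = \frac{1}{368} \left(- \frac{61361079333}{88528}\right) = - \frac{61361079333}{32578304}$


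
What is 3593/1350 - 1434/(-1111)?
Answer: 5927723/1499850 ≈ 3.9522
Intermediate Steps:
3593/1350 - 1434/(-1111) = 3593*(1/1350) - 1434*(-1/1111) = 3593/1350 + 1434/1111 = 5927723/1499850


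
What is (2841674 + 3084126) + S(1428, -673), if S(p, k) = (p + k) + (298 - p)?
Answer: 5925425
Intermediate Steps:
S(p, k) = 298 + k (S(p, k) = (k + p) + (298 - p) = 298 + k)
(2841674 + 3084126) + S(1428, -673) = (2841674 + 3084126) + (298 - 673) = 5925800 - 375 = 5925425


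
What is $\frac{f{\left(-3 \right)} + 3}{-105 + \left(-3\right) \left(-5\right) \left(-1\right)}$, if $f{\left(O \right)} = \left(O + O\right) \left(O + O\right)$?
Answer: $- \frac{13}{40} \approx -0.325$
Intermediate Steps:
$f{\left(O \right)} = 4 O^{2}$ ($f{\left(O \right)} = 2 O 2 O = 4 O^{2}$)
$\frac{f{\left(-3 \right)} + 3}{-105 + \left(-3\right) \left(-5\right) \left(-1\right)} = \frac{4 \left(-3\right)^{2} + 3}{-105 + \left(-3\right) \left(-5\right) \left(-1\right)} = \frac{4 \cdot 9 + 3}{-105 + 15 \left(-1\right)} = \frac{36 + 3}{-105 - 15} = \frac{1}{-120} \cdot 39 = \left(- \frac{1}{120}\right) 39 = - \frac{13}{40}$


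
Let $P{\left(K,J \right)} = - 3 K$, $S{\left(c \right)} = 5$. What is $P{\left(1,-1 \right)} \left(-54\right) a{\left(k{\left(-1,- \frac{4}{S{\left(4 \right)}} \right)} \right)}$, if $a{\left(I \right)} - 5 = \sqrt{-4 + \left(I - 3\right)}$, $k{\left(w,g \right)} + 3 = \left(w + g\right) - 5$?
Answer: $810 + \frac{324 i \sqrt{105}}{5} \approx 810.0 + 664.0 i$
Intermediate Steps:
$k{\left(w,g \right)} = -8 + g + w$ ($k{\left(w,g \right)} = -3 - \left(5 - g - w\right) = -3 + \left(-5 + g + w\right) = -8 + g + w$)
$a{\left(I \right)} = 5 + \sqrt{-7 + I}$ ($a{\left(I \right)} = 5 + \sqrt{-4 + \left(I - 3\right)} = 5 + \sqrt{-4 + \left(-3 + I\right)} = 5 + \sqrt{-7 + I}$)
$P{\left(1,-1 \right)} \left(-54\right) a{\left(k{\left(-1,- \frac{4}{S{\left(4 \right)}} \right)} \right)} = \left(-3\right) 1 \left(-54\right) \left(5 + \sqrt{-7 - \left(9 + \frac{4}{5}\right)}\right) = \left(-3\right) \left(-54\right) \left(5 + \sqrt{-7 - \frac{49}{5}}\right) = 162 \left(5 + \sqrt{-7 - \frac{49}{5}}\right) = 162 \left(5 + \sqrt{- \frac{84}{5}}\right) = 162 \left(5 + \frac{2 i \sqrt{105}}{5}\right) = 810 + \frac{324 i \sqrt{105}}{5}$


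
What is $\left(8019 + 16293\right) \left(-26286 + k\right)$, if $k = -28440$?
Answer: $-1330498512$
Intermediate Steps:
$\left(8019 + 16293\right) \left(-26286 + k\right) = \left(8019 + 16293\right) \left(-26286 - 28440\right) = 24312 \left(-54726\right) = -1330498512$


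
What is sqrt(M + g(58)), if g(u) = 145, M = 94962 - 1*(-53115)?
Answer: sqrt(148222) ≈ 385.00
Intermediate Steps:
M = 148077 (M = 94962 + 53115 = 148077)
sqrt(M + g(58)) = sqrt(148077 + 145) = sqrt(148222)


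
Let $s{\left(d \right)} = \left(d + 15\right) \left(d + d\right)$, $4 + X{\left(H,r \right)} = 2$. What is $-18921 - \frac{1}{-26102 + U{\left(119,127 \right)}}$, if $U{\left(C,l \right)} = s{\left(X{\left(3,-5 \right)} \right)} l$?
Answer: $- \frac{618830225}{32706} \approx -18921.0$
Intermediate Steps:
$X{\left(H,r \right)} = -2$ ($X{\left(H,r \right)} = -4 + 2 = -2$)
$s{\left(d \right)} = 2 d \left(15 + d\right)$ ($s{\left(d \right)} = \left(15 + d\right) 2 d = 2 d \left(15 + d\right)$)
$U{\left(C,l \right)} = - 52 l$ ($U{\left(C,l \right)} = 2 \left(-2\right) \left(15 - 2\right) l = 2 \left(-2\right) 13 l = - 52 l$)
$-18921 - \frac{1}{-26102 + U{\left(119,127 \right)}} = -18921 - \frac{1}{-26102 - 6604} = -18921 - \frac{1}{-32706} = -18921 - - \frac{1}{32706} = -18921 + \frac{1}{32706} = - \frac{618830225}{32706}$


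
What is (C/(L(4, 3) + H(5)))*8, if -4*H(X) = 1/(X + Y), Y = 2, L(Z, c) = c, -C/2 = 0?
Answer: 0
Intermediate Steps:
C = 0 (C = -2*0 = 0)
H(X) = -1/(4*(2 + X)) (H(X) = -1/(4*(X + 2)) = -1/(4*(2 + X)))
(C/(L(4, 3) + H(5)))*8 = (0/(3 - 1/(8 + 4*5)))*8 = (0/(3 - 1/(8 + 20)))*8 = (0/(3 - 1/28))*8 = (0/(83/28))*8 = ((28/83)*0)*8 = 0*8 = 0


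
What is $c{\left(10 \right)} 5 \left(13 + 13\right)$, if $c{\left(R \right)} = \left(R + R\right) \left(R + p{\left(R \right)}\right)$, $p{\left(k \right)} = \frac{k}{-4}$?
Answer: $19500$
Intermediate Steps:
$p{\left(k \right)} = - \frac{k}{4}$ ($p{\left(k \right)} = k \left(- \frac{1}{4}\right) = - \frac{k}{4}$)
$c{\left(R \right)} = \frac{3 R^{2}}{2}$ ($c{\left(R \right)} = \left(R + R\right) \left(R - \frac{R}{4}\right) = 2 R \frac{3 R}{4} = \frac{3 R^{2}}{2}$)
$c{\left(10 \right)} 5 \left(13 + 13\right) = \frac{3 \cdot 10^{2}}{2} \cdot 5 \left(13 + 13\right) = \frac{3}{2} \cdot 100 \cdot 5 \cdot 26 = 150 \cdot 130 = 19500$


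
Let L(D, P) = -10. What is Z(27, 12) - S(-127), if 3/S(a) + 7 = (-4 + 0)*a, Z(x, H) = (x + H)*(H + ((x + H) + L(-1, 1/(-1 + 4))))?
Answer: 267032/167 ≈ 1599.0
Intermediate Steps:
Z(x, H) = (H + x)*(-10 + x + 2*H) (Z(x, H) = (x + H)*(H + ((x + H) - 10)) = (H + x)*(H + ((H + x) - 10)) = (H + x)*(H + (-10 + H + x)) = (H + x)*(-10 + x + 2*H))
S(a) = 3/(-7 - 4*a) (S(a) = 3/(-7 + (-4 + 0)*a) = 3/(-7 - 4*a))
Z(27, 12) - S(-127) = (27² - 10*12 - 10*27 + 2*12² + 3*12*27) - (-3)/(7 + 4*(-127)) = (729 - 120 - 270 + 2*144 + 972) - (-3)/(7 - 508) = (729 - 120 - 270 + 288 + 972) - (-3)/(-501) = 1599 - (-3)*(-1)/501 = 1599 - 1*1/167 = 1599 - 1/167 = 267032/167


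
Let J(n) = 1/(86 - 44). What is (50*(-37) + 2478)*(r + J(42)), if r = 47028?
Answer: 620205578/21 ≈ 2.9534e+7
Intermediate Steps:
J(n) = 1/42
(50*(-37) + 2478)*(r + J(42)) = (50*(-37) + 2478)*(47028 + 1/42) = (-1850 + 2478)*(1975177/42) = 628*(1975177/42) = 620205578/21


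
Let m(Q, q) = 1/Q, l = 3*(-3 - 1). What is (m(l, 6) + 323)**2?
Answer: 15015625/144 ≈ 1.0428e+5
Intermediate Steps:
l = -12 (l = 3*(-4) = -12)
(m(l, 6) + 323)**2 = (1/(-12) + 323)**2 = (-1/12 + 323)**2 = (3875/12)**2 = 15015625/144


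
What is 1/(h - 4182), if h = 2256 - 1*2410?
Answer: -1/4336 ≈ -0.00023063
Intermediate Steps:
h = -154 (h = 2256 - 2410 = -154)
1/(h - 4182) = 1/(-154 - 4182) = 1/(-4336) = -1/4336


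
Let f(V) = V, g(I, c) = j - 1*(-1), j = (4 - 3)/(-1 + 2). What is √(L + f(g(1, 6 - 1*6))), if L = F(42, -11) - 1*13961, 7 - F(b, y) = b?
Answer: I*√13994 ≈ 118.3*I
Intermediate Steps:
F(b, y) = 7 - b
j = 1 (j = 1/1 = 1*1 = 1)
g(I, c) = 2 (g(I, c) = 1 - 1*(-1) = 1 + 1 = 2)
L = -13996 (L = (7 - 1*42) - 1*13961 = (7 - 42) - 13961 = -35 - 13961 = -13996)
√(L + f(g(1, 6 - 1*6))) = √(-13996 + 2) = √(-13994) = I*√13994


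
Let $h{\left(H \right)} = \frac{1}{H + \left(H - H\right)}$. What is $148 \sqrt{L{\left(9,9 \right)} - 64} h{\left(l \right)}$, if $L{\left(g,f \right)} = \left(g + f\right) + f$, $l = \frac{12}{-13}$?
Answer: $- \frac{481 i \sqrt{37}}{3} \approx - 975.27 i$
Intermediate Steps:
$l = - \frac{12}{13}$ ($l = 12 \left(- \frac{1}{13}\right) = - \frac{12}{13} \approx -0.92308$)
$L{\left(g,f \right)} = g + 2 f$ ($L{\left(g,f \right)} = \left(f + g\right) + f = g + 2 f$)
$h{\left(H \right)} = \frac{1}{H}$ ($h{\left(H \right)} = \frac{1}{H + 0} = \frac{1}{H}$)
$148 \sqrt{L{\left(9,9 \right)} - 64} h{\left(l \right)} = \frac{148 \sqrt{\left(9 + 2 \cdot 9\right) - 64}}{- \frac{12}{13}} = 148 \sqrt{\left(9 + 18\right) - 64} \left(- \frac{13}{12}\right) = 148 \sqrt{27 - 64} \left(- \frac{13}{12}\right) = 148 \sqrt{-37} \left(- \frac{13}{12}\right) = 148 i \sqrt{37} \left(- \frac{13}{12}\right) = - \frac{481 i \sqrt{37}}{3}$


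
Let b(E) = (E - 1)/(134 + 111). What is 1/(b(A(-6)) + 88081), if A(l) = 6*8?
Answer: 245/21579892 ≈ 1.1353e-5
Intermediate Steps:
A(l) = 48
b(E) = -1/245 + E/245 (b(E) = (-1 + E)/245 = (-1 + E)*(1/245) = -1/245 + E/245)
1/(b(A(-6)) + 88081) = 1/((-1/245 + (1/245)*48) + 88081) = 1/((-1/245 + 48/245) + 88081) = 1/(47/245 + 88081) = 1/(21579892/245) = 245/21579892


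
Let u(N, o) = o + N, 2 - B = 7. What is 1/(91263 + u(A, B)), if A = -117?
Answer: 1/91141 ≈ 1.0972e-5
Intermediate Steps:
B = -5 (B = 2 - 1*7 = 2 - 7 = -5)
u(N, o) = N + o
1/(91263 + u(A, B)) = 1/(91263 + (-117 - 5)) = 1/(91263 - 122) = 1/91141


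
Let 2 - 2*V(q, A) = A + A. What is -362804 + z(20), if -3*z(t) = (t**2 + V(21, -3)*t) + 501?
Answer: -363131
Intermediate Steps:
V(q, A) = 1 - A (V(q, A) = 1 - (A + A)/2 = 1 - A)
z(t) = -167 - 4*t/3 - t**2/3 (z(t) = -((t**2 + (1 - 1*(-3))*t) + 501)/3 = -((t**2 + (1 + 3)*t) + 501)/3 = -((t**2 + 4*t) + 501)/3 = -(501 + t**2 + 4*t)/3 = -167 - 4*t/3 - t**2/3)
-362804 + z(20) = -362804 + (-167 - 4/3*20 - 1/3*20**2) = -362804 + (-167 - 80/3 - 1/3*400) = -362804 + (-167 - 80/3 - 400/3) = -362804 - 327 = -363131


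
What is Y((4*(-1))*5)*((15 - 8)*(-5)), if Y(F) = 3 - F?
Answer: -805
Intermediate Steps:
Y((4*(-1))*5)*((15 - 8)*(-5)) = (3 - 4*(-1)*5)*((15 - 8)*(-5)) = (3 - (-4)*5)*(7*(-5)) = (3 - 1*(-20))*(-35) = (3 + 20)*(-35) = 23*(-35) = -805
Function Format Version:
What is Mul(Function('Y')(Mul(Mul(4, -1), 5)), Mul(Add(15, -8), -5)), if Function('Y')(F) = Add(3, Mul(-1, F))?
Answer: -805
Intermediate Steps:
Mul(Function('Y')(Mul(Mul(4, -1), 5)), Mul(Add(15, -8), -5)) = Mul(Add(3, Mul(-1, Mul(Mul(4, -1), 5))), Mul(Add(15, -8), -5)) = Mul(Add(3, Mul(-1, Mul(-4, 5))), Mul(7, -5)) = Mul(Add(3, Mul(-1, -20)), -35) = Mul(Add(3, 20), -35) = Mul(23, -35) = -805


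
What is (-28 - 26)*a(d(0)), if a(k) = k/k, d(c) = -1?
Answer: -54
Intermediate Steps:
a(k) = 1
(-28 - 26)*a(d(0)) = (-28 - 26)*1 = -54*1 = -54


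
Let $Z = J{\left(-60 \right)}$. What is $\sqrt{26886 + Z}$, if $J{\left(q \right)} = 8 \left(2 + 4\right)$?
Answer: $67 \sqrt{6} \approx 164.12$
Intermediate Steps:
$J{\left(q \right)} = 48$ ($J{\left(q \right)} = 8 \cdot 6 = 48$)
$Z = 48$
$\sqrt{26886 + Z} = \sqrt{26886 + 48} = \sqrt{26934} = 67 \sqrt{6}$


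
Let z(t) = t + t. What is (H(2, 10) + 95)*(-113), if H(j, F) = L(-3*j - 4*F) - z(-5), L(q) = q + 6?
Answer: -7345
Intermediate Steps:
z(t) = 2*t
L(q) = 6 + q
H(j, F) = 16 - 4*F - 3*j (H(j, F) = (6 + (-3*j - 4*F)) - 2*(-5) = (6 + (-4*F - 3*j)) - 1*(-10) = (6 - 4*F - 3*j) + 10 = 16 - 4*F - 3*j)
(H(2, 10) + 95)*(-113) = ((16 - 4*10 - 3*2) + 95)*(-113) = ((16 - 40 - 6) + 95)*(-113) = (-30 + 95)*(-113) = 65*(-113) = -7345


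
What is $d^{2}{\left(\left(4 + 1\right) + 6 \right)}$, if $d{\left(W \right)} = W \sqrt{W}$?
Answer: $1331$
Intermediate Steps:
$d{\left(W \right)} = W^{\frac{3}{2}}$
$d^{2}{\left(\left(4 + 1\right) + 6 \right)} = \left(\left(\left(4 + 1\right) + 6\right)^{\frac{3}{2}}\right)^{2} = \left(\left(5 + 6\right)^{\frac{3}{2}}\right)^{2} = \left(11^{\frac{3}{2}}\right)^{2} = \left(11 \sqrt{11}\right)^{2} = 1331$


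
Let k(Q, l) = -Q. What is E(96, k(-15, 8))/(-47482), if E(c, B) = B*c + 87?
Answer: -1527/47482 ≈ -0.032160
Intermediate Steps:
E(c, B) = 87 + B*c
E(96, k(-15, 8))/(-47482) = (87 - 1*(-15)*96)/(-47482) = (87 + 15*96)*(-1/47482) = (87 + 1440)*(-1/47482) = 1527*(-1/47482) = -1527/47482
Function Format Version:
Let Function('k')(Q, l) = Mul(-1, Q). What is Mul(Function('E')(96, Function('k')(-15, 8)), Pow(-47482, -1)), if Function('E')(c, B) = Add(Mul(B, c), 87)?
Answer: Rational(-1527, 47482) ≈ -0.032160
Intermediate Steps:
Function('E')(c, B) = Add(87, Mul(B, c))
Mul(Function('E')(96, Function('k')(-15, 8)), Pow(-47482, -1)) = Mul(Add(87, Mul(Mul(-1, -15), 96)), Pow(-47482, -1)) = Mul(Add(87, Mul(15, 96)), Rational(-1, 47482)) = Mul(Add(87, 1440), Rational(-1, 47482)) = Mul(1527, Rational(-1, 47482)) = Rational(-1527, 47482)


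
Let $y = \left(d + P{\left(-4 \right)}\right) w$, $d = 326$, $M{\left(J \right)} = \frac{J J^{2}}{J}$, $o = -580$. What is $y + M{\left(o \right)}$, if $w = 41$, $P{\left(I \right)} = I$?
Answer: $349602$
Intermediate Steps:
$M{\left(J \right)} = J^{2}$ ($M{\left(J \right)} = \frac{J^{3}}{J} = J^{2}$)
$y = 13202$ ($y = \left(326 - 4\right) 41 = 322 \cdot 41 = 13202$)
$y + M{\left(o \right)} = 13202 + \left(-580\right)^{2} = 13202 + 336400 = 349602$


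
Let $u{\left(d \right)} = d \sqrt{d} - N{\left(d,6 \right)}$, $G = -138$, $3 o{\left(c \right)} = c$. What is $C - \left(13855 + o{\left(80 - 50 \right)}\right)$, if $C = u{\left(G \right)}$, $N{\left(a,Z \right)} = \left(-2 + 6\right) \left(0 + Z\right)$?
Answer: $-13889 - 138 i \sqrt{138} \approx -13889.0 - 1621.1 i$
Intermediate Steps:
$o{\left(c \right)} = \frac{c}{3}$
$N{\left(a,Z \right)} = 4 Z$
$u{\left(d \right)} = -24 + d^{\frac{3}{2}}$ ($u{\left(d \right)} = d \sqrt{d} - 4 \cdot 6 = d^{\frac{3}{2}} - 24 = -24 + d^{\frac{3}{2}}$)
$C = -24 - 138 i \sqrt{138}$ ($C = -24 + \left(-138\right)^{\frac{3}{2}} = -24 - 138 i \sqrt{138} \approx -24.0 - 1621.1 i$)
$C - \left(13855 + o{\left(80 - 50 \right)}\right) = \left(-24 - 138 i \sqrt{138}\right) - \left(13855 + \frac{80 - 50}{3}\right) = \left(-24 - 138 i \sqrt{138}\right) - \left(13855 + \frac{1}{3} \cdot 30\right) = \left(-24 - 138 i \sqrt{138}\right) - 13865 = -13889 - 138 i \sqrt{138}$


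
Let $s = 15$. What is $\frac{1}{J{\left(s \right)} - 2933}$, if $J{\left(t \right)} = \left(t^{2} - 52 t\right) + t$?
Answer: $- \frac{1}{3473} \approx -0.00028794$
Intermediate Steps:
$J{\left(t \right)} = t^{2} - 51 t$
$\frac{1}{J{\left(s \right)} - 2933} = \frac{1}{15 \left(-51 + 15\right) - 2933} = \frac{1}{15 \left(-36\right) - 2933} = \frac{1}{-540 - 2933} = \frac{1}{-3473} = - \frac{1}{3473}$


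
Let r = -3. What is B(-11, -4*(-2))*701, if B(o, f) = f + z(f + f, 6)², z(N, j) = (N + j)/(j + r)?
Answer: 389756/9 ≈ 43306.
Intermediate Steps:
z(N, j) = (N + j)/(-3 + j) (z(N, j) = (N + j)/(j - 3) = (N + j)/(-3 + j))
B(o, f) = f + (2 + 2*f/3)² (B(o, f) = f + (((f + f) + 6)/(-3 + 6))² = f + ((2*f + 6)/3)² = f + ((6 + 2*f)/3)² = f + (2 + 2*f/3)²)
B(-11, -4*(-2))*701 = (-4*(-2) + 4*(3 - 4*(-2))²/9)*701 = (8 + 4*(3 + 8)²/9)*701 = (8 + (4/9)*11²)*701 = (8 + (4/9)*121)*701 = (8 + 484/9)*701 = (556/9)*701 = 389756/9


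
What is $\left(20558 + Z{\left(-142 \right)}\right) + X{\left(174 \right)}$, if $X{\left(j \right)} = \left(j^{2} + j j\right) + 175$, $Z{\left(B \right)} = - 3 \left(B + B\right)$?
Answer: $82137$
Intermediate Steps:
$Z{\left(B \right)} = - 6 B$ ($Z{\left(B \right)} = - 3 \cdot 2 B = - 6 B$)
$X{\left(j \right)} = 175 + 2 j^{2}$ ($X{\left(j \right)} = \left(j^{2} + j^{2}\right) + 175 = 2 j^{2} + 175 = 175 + 2 j^{2}$)
$\left(20558 + Z{\left(-142 \right)}\right) + X{\left(174 \right)} = \left(20558 - -852\right) + \left(175 + 2 \cdot 174^{2}\right) = \left(20558 + 852\right) + \left(175 + 2 \cdot 30276\right) = 21410 + \left(175 + 60552\right) = 21410 + 60727 = 82137$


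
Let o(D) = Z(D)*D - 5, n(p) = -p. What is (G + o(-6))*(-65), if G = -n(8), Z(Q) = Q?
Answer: -2535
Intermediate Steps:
o(D) = -5 + D² (o(D) = D*D - 5 = D² - 5 = -5 + D²)
G = 8 (G = -(-1)*8 = -1*(-8) = 8)
(G + o(-6))*(-65) = (8 + (-5 + (-6)²))*(-65) = (8 + (-5 + 36))*(-65) = (8 + 31)*(-65) = 39*(-65) = -2535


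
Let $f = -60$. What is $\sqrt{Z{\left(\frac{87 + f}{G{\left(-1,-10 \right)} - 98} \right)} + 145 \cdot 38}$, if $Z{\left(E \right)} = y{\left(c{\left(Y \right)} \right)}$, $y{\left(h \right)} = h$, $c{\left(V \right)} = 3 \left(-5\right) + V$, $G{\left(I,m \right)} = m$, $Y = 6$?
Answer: $\sqrt{5501} \approx 74.169$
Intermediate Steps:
$c{\left(V \right)} = -15 + V$
$Z{\left(E \right)} = -9$ ($Z{\left(E \right)} = -15 + 6 = -9$)
$\sqrt{Z{\left(\frac{87 + f}{G{\left(-1,-10 \right)} - 98} \right)} + 145 \cdot 38} = \sqrt{-9 + 145 \cdot 38} = \sqrt{-9 + 5510} = \sqrt{5501}$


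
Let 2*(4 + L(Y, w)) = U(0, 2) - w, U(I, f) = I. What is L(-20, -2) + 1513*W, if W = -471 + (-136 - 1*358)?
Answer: -1460048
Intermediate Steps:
L(Y, w) = -4 - w/2 (L(Y, w) = -4 + (0 - w)/2 = -4 + (-w)/2 = -4 - w/2)
W = -965 (W = -471 + (-136 - 358) = -471 - 494 = -965)
L(-20, -2) + 1513*W = (-4 - ½*(-2)) + 1513*(-965) = (-4 + 1) - 1460045 = -3 - 1460045 = -1460048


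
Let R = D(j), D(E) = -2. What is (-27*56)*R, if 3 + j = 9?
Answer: 3024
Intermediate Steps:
j = 6 (j = -3 + 9 = 6)
R = -2
(-27*56)*R = -27*56*(-2) = -1512*(-2) = 3024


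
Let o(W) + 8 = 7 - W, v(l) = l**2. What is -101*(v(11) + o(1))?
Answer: -12019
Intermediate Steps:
o(W) = -1 - W (o(W) = -8 + (7 - W) = -1 - W)
-101*(v(11) + o(1)) = -101*(11**2 + (-1 - 1*1)) = -101*(121 + (-1 - 1)) = -101*(121 - 2) = -101*119 = -12019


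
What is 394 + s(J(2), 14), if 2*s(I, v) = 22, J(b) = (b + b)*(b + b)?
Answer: 405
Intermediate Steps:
J(b) = 4*b² (J(b) = (2*b)*(2*b) = 4*b²)
s(I, v) = 11 (s(I, v) = (½)*22 = 11)
394 + s(J(2), 14) = 394 + 11 = 405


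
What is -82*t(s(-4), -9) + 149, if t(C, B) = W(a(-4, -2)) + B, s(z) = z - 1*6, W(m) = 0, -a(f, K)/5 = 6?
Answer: 887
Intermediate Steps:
a(f, K) = -30 (a(f, K) = -5*6 = -30)
s(z) = -6 + z (s(z) = z - 6 = -6 + z)
t(C, B) = B (t(C, B) = 0 + B = B)
-82*t(s(-4), -9) + 149 = -82*(-9) + 149 = 738 + 149 = 887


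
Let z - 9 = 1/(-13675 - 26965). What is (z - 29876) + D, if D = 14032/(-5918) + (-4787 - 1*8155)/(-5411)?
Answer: -19434237210694989/650693095360 ≈ -29867.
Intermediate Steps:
z = 365759/40640 (z = 9 + 1/(-13675 - 26965) = 9 + 1/(-40640) = 9 - 1/40640 = 365759/40640 ≈ 9.0000)
D = 331802/16011149 (D = 14032*(-1/5918) + (-4787 - 8155)*(-1/5411) = -7016/2959 - 12942*(-1/5411) = -7016/2959 + 12942/5411 = 331802/16011149 ≈ 0.020723)
(z - 29876) + D = (365759/40640 - 29876) + 331802/16011149 = -1213794881/40640 + 331802/16011149 = -19434237210694989/650693095360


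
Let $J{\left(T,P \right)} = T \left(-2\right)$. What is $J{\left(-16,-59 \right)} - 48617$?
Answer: $-48585$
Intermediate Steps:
$J{\left(T,P \right)} = - 2 T$
$J{\left(-16,-59 \right)} - 48617 = \left(-2\right) \left(-16\right) - 48617 = 32 - 48617 = -48585$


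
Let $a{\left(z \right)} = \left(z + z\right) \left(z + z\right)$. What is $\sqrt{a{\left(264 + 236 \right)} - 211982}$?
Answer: $7 \sqrt{16082} \approx 887.7$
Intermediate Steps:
$a{\left(z \right)} = 4 z^{2}$ ($a{\left(z \right)} = 2 z 2 z = 4 z^{2}$)
$\sqrt{a{\left(264 + 236 \right)} - 211982} = \sqrt{4 \left(264 + 236\right)^{2} - 211982} = \sqrt{4 \cdot 500^{2} - 211982} = \sqrt{4 \cdot 250000 - 211982} = \sqrt{1000000 - 211982} = \sqrt{788018} = 7 \sqrt{16082}$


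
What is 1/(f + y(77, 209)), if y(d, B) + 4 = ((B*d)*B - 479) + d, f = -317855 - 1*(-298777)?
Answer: 1/3343953 ≈ 2.9905e-7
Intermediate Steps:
f = -19078 (f = -317855 + 298777 = -19078)
y(d, B) = -483 + d + d*B² (y(d, B) = -4 + (((B*d)*B - 479) + d) = -4 + ((d*B² - 479) + d) = -4 + ((-479 + d*B²) + d) = -4 + (-479 + d + d*B²) = -483 + d + d*B²)
1/(f + y(77, 209)) = 1/(-19078 + (-483 + 77 + 77*209²)) = 1/(-19078 + (-483 + 77 + 77*43681)) = 1/(-19078 + (-483 + 77 + 3363437)) = 1/(-19078 + 3363031) = 1/3343953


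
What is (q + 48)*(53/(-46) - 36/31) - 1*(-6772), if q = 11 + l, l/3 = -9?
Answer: 4775652/713 ≈ 6698.0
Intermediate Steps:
l = -27 (l = 3*(-9) = -27)
q = -16 (q = 11 - 27 = -16)
(q + 48)*(53/(-46) - 36/31) - 1*(-6772) = (-16 + 48)*(53/(-46) - 36/31) - 1*(-6772) = 32*(53*(-1/46) - 36*1/31) + 6772 = 32*(-53/46 - 36/31) + 6772 = 32*(-3299/1426) + 6772 = -52784/713 + 6772 = 4775652/713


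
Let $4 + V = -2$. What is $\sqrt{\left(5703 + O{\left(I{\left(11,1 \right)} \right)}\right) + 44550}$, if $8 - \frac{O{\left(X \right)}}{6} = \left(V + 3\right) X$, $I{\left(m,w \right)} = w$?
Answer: $3 \sqrt{5591} \approx 224.32$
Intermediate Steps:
$V = -6$ ($V = -4 - 2 = -6$)
$O{\left(X \right)} = 48 + 18 X$ ($O{\left(X \right)} = 48 - 6 \left(-6 + 3\right) X = 48 - 6 \left(- 3 X\right) = 48 + 18 X$)
$\sqrt{\left(5703 + O{\left(I{\left(11,1 \right)} \right)}\right) + 44550} = \sqrt{\left(5703 + \left(48 + 18 \cdot 1\right)\right) + 44550} = \sqrt{\left(5703 + \left(48 + 18\right)\right) + 44550} = \sqrt{\left(5703 + 66\right) + 44550} = \sqrt{5769 + 44550} = \sqrt{50319} = 3 \sqrt{5591}$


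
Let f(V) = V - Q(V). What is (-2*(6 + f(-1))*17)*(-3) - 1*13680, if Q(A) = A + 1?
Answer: -13170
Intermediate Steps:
Q(A) = 1 + A
f(V) = -1 (f(V) = V - (1 + V) = V + (-1 - V) = -1)
(-2*(6 + f(-1))*17)*(-3) - 1*13680 = (-2*(6 - 1)*17)*(-3) - 1*13680 = (-2*5*17)*(-3) - 13680 = -10*17*(-3) - 13680 = -170*(-3) - 13680 = 510 - 13680 = -13170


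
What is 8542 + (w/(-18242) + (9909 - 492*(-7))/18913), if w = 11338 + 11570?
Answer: 1473446913577/172505473 ≈ 8541.5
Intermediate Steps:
w = 22908
8542 + (w/(-18242) + (9909 - 492*(-7))/18913) = 8542 + (22908/(-18242) + (9909 - 492*(-7))/18913) = 8542 + (22908*(-1/18242) + (9909 + 3444)*(1/18913)) = 8542 + (-11454/9121 + 13353*(1/18913)) = 8542 + (-11454/9121 + 13353/18913) = 8542 - 94836789/172505473 = 1473446913577/172505473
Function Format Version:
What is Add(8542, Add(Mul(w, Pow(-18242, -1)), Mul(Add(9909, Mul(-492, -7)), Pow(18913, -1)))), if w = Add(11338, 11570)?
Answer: Rational(1473446913577, 172505473) ≈ 8541.5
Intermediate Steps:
w = 22908
Add(8542, Add(Mul(w, Pow(-18242, -1)), Mul(Add(9909, Mul(-492, -7)), Pow(18913, -1)))) = Add(8542, Add(Mul(22908, Pow(-18242, -1)), Mul(Add(9909, Mul(-492, -7)), Pow(18913, -1)))) = Add(8542, Add(Mul(22908, Rational(-1, 18242)), Mul(Add(9909, 3444), Rational(1, 18913)))) = Add(8542, Add(Rational(-11454, 9121), Mul(13353, Rational(1, 18913)))) = Add(8542, Add(Rational(-11454, 9121), Rational(13353, 18913))) = Add(8542, Rational(-94836789, 172505473)) = Rational(1473446913577, 172505473)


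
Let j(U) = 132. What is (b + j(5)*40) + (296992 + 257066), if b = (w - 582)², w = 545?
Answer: 560707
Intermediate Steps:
b = 1369 (b = (545 - 582)² = (-37)² = 1369)
(b + j(5)*40) + (296992 + 257066) = (1369 + 132*40) + (296992 + 257066) = (1369 + 5280) + 554058 = 6649 + 554058 = 560707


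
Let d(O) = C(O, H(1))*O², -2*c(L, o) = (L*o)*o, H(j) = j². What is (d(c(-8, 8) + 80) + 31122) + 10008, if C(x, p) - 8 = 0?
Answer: 944298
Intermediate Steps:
C(x, p) = 8 (C(x, p) = 8 + 0 = 8)
c(L, o) = -L*o²/2 (c(L, o) = -L*o*o/2 = -L*o²/2)
d(O) = 8*O²
(d(c(-8, 8) + 80) + 31122) + 10008 = (8*(-½*(-8)*8² + 80)² + 31122) + 10008 = (8*(-½*(-8)*64 + 80)² + 31122) + 10008 = (8*(256 + 80)² + 31122) + 10008 = (8*336² + 31122) + 10008 = (8*112896 + 31122) + 10008 = (903168 + 31122) + 10008 = 934290 + 10008 = 944298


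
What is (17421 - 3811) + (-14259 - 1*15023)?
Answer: -15672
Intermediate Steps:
(17421 - 3811) + (-14259 - 1*15023) = 13610 + (-14259 - 15023) = 13610 - 29282 = -15672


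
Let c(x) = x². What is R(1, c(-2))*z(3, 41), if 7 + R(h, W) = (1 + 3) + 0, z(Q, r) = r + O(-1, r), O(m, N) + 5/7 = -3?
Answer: -783/7 ≈ -111.86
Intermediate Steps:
O(m, N) = -26/7 (O(m, N) = -5/7 - 3 = -26/7)
z(Q, r) = -26/7 + r (z(Q, r) = r - 26/7 = -26/7 + r)
R(h, W) = -3 (R(h, W) = -7 + ((1 + 3) + 0) = -7 + (4 + 0) = -7 + 4 = -3)
R(1, c(-2))*z(3, 41) = -3*(-26/7 + 41) = -3*261/7 = -783/7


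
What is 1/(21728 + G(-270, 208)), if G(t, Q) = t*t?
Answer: 1/94628 ≈ 1.0568e-5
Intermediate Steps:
G(t, Q) = t²
1/(21728 + G(-270, 208)) = 1/(21728 + (-270)²) = 1/(21728 + 72900) = 1/94628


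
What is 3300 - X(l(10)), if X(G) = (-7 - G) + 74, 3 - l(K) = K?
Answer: 3226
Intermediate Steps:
l(K) = 3 - K
X(G) = 67 - G
3300 - X(l(10)) = 3300 - (67 - (3 - 1*10)) = 3300 - (67 - (3 - 10)) = 3300 - (67 - 1*(-7)) = 3300 - (67 + 7) = 3300 - 1*74 = 3300 - 74 = 3226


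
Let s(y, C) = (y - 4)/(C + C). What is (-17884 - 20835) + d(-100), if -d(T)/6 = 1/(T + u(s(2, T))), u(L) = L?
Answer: -129050227/3333 ≈ -38719.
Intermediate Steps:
s(y, C) = (-4 + y)/(2*C) (s(y, C) = (-4 + y)/((2*C)) = (-4 + y)*(1/(2*C)) = (-4 + y)/(2*C))
d(T) = -6/(T - 1/T) (d(T) = -6/(T + (-4 + 2)/(2*T)) = -6/(T + (½)*(-2)/T) = -6/(T - 1/T))
(-17884 - 20835) + d(-100) = (-17884 - 20835) - 6*(-100)/(-1 + (-100)²) = -38719 - 6*(-100)/(-1 + 10000) = -38719 - 6*(-100)/9999 = -38719 - 6*(-100)*1/9999 = -38719 + 200/3333 = -129050227/3333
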